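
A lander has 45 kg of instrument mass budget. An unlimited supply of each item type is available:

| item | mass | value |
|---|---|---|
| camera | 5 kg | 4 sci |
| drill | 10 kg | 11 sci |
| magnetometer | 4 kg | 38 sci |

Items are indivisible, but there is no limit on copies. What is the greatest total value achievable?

418 sci

Best value-per-unit is magnetometer at 38/4, and filling with it alone uses mass 11×4=44. No mix of the others beats 11×38 = 418.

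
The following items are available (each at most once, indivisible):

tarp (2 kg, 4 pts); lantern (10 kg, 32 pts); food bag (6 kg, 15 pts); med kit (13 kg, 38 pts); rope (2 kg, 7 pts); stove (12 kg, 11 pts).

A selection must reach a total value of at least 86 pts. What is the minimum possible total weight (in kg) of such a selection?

31

Subsets with value ≥ 86, sorted by total weight:
- lantern+food bag+med kit+rope: weight 31, value 92
- tarp+lantern+food bag+med kit: weight 31, value 89
- tarp+lantern+food bag+med kit+rope: weight 33, value 96
Minimum weight: 31 kg.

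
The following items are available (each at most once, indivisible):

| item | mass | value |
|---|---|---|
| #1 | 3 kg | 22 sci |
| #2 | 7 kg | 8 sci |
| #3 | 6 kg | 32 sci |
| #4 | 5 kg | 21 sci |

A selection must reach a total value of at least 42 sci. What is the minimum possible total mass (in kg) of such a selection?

Subsets with value ≥ 42, sorted by total mass:
- #1+#4: mass 8, value 43
- #1+#3: mass 9, value 54
Minimum mass: 8 kg.

8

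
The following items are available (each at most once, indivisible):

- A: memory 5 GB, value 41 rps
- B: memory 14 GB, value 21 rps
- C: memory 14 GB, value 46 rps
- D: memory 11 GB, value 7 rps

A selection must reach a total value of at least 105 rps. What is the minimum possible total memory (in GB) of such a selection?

Subsets with value ≥ 105, sorted by total memory:
- A+B+C: memory 33, value 108
- A+B+C+D: memory 44, value 115
Minimum memory: 33 GB.

33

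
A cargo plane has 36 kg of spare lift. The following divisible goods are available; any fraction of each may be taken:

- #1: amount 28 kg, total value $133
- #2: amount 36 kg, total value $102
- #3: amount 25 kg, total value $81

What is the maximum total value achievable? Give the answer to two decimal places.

158.92

Take in order of value per unit:
- #1 (133/28 per unit): all 28 → value 133, running total 133.00
- #3 (81/25 per unit): 8 of 25 → value 8×81/25 = 25.9200, running total 158.92
Total 158.92.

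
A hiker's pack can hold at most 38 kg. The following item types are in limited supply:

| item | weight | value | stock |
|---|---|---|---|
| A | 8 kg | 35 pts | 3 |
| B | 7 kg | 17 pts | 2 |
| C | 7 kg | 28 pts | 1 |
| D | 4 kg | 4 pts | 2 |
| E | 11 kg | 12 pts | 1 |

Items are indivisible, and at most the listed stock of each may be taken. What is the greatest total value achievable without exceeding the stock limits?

Best selections within weight 38 and stock limits:
- 3×A + 1×B + 1×C: weight 38, value 150
- 3×A + 2×B: weight 38, value 139
- 3×A + 1×C + 1×D: weight 35, value 137
Best: 150 pts.

150 pts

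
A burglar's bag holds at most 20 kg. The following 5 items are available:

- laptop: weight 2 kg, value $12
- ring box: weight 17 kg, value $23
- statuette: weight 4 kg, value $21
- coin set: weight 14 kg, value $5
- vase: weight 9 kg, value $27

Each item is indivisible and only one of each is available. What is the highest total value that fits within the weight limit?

This is a 0/1 knapsack; check combinations near the capacity.
- laptop+statuette+vase: weight 2+4+9=15, value 12+21+27=60
- statuette+vase: weight 4+9=13, value 21+27=48
- laptop+vase: weight 2+9=11, value 12+27=39
- laptop+statuette+coin set: weight 2+4+14=20, value 12+21+5=38
- laptop+ring box: weight 2+17=19, value 12+23=35
Best: $60.

$60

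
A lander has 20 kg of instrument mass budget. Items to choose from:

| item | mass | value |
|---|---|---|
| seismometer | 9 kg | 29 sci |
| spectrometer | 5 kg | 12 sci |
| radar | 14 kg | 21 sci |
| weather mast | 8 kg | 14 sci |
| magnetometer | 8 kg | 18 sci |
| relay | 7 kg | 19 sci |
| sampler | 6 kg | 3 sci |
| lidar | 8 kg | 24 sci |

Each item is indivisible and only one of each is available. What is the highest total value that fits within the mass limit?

Check high-value combinations within 20 kg:
- spectrometer+relay+lidar: mass 5+7+8=20, value 12+19+24=55
- seismometer+lidar: mass 9+8=17, value 29+24=53
- spectrometer+magnetometer+relay: mass 5+8+7=20, value 12+18+19=49
Best: 55 sci.

55 sci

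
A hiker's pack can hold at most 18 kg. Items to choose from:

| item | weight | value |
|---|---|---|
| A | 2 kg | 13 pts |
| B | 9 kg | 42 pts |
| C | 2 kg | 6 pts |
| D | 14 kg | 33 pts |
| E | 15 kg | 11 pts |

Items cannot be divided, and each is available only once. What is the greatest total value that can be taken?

61 pts

This is a 0/1 knapsack; check combinations near the capacity.
- A+B+C: weight 2+9+2=13, value 13+42+6=61
- A+B: weight 2+9=11, value 13+42=55
- A+C+D: weight 2+2+14=18, value 13+6+33=52
- B+C: weight 9+2=11, value 42+6=48
Best: 61 pts.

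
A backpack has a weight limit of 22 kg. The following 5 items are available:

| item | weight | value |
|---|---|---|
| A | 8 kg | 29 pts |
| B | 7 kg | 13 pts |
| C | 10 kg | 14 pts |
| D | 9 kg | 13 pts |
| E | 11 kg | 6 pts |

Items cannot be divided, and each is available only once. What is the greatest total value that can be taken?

Check high-value combinations within 22 kg:
- A+C: weight 8+10=18, value 29+14=43
- A+B: weight 8+7=15, value 29+13=42
- A+D: weight 8+9=17, value 29+13=42
Best: 43 pts.

43 pts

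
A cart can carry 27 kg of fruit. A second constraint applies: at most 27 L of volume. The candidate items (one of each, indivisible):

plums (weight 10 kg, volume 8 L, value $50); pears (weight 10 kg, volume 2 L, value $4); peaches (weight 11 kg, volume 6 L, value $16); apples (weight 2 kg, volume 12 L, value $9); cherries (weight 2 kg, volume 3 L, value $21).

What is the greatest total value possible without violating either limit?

Feasible sets respecting both limits:
- plums+peaches+cherries: weight 23, volume 17, value 87
- plums+pears+apples+cherries: weight 24, volume 25, value 84
- plums+apples+cherries: weight 14, volume 23, value 80
Best: $87.

$87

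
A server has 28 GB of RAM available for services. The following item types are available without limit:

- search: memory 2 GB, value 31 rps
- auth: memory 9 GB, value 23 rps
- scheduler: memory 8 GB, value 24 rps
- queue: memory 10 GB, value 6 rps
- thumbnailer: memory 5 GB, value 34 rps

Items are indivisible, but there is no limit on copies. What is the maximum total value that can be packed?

Best value-per-unit is search at 31/2, and filling with it alone uses memory 14×2=28. No mix of the others beats 14×31 = 434.

434 rps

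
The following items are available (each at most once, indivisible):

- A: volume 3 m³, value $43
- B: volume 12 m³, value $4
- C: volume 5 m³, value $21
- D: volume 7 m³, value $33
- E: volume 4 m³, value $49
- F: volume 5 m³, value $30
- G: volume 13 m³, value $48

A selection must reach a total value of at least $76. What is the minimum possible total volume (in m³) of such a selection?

7

Subsets with value ≥ 76, sorted by total volume:
- A+E: volume 7, value 92
- E+F: volume 9, value 79
- A+D: volume 10, value 76
Minimum volume: 7 m³.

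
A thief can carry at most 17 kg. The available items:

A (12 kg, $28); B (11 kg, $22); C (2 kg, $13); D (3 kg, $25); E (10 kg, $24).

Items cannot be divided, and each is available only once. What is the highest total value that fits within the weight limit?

$66

This is a 0/1 knapsack; check combinations near the capacity.
- A+C+D: weight 12+2+3=17, value 28+13+25=66
- C+D+E: weight 2+3+10=15, value 13+25+24=62
- B+C+D: weight 11+2+3=16, value 22+13+25=60
- A+D: weight 12+3=15, value 28+25=53
- D+E: weight 3+10=13, value 25+24=49
Best: $66.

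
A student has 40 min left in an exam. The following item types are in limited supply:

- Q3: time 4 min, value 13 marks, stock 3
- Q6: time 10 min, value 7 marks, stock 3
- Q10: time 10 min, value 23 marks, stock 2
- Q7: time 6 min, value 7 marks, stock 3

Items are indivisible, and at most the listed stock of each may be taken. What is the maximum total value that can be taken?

Top feasible selections:
- 3×Q3 + 2×Q10 + 1×Q7: time 38, value 92
- 2×Q3 + 2×Q10 + 2×Q7: time 40, value 86
Best: 92 marks.

92 marks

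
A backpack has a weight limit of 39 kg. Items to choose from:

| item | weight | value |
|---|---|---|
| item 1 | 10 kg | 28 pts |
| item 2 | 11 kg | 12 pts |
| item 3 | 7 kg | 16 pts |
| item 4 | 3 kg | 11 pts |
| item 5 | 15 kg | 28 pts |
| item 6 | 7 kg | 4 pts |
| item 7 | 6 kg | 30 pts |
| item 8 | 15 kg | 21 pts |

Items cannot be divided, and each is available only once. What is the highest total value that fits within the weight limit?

102 pts

Check high-value combinations within 39 kg:
- item 1+item 3+item 5+item 7: weight 10+7+15+6=38, value 28+16+28+30=102
- item 1+item 4+item 5+item 7: weight 10+3+15+6=34, value 28+11+28+30=97
- item 1+item 2+item 3+item 4+item 7: weight 10+11+7+3+6=37, value 28+12+16+11+30=97
- item 1+item 3+item 7+item 8: weight 10+7+6+15=38, value 28+16+30+21=95
Best: 102 pts.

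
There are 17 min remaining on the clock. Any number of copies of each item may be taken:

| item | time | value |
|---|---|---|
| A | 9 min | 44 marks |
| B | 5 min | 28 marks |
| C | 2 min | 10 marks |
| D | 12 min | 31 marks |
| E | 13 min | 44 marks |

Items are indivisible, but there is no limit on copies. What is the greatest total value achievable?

Best value-per-unit is B at 28/5; filling with it alone gives 3×28 = 84.
Optimal mix: 3×B + 1×C → time 17, value 94.

94 marks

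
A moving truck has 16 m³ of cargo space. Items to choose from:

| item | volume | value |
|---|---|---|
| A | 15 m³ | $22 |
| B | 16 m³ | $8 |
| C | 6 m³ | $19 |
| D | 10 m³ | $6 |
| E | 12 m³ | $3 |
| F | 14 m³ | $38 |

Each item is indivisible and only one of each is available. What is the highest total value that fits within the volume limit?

$38

Check high-value combinations within 16 m³:
- F: volume 14, value 38
- C+D: volume 6+10=16, value 19+6=25
- A: volume 15, value 22
- C: volume 6, value 19
- B: volume 16, value 8
Best: $38.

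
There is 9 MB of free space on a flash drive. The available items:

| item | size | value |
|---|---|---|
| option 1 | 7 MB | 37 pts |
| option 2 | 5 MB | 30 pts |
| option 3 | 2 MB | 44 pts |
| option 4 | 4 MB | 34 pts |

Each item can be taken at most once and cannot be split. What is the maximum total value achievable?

81 pts

This is a 0/1 knapsack; check combinations near the capacity.
- option 1+option 3: size 7+2=9, value 37+44=81
- option 3+option 4: size 2+4=6, value 44+34=78
- option 2+option 3: size 5+2=7, value 30+44=74
- option 2+option 4: size 5+4=9, value 30+34=64
Best: 81 pts.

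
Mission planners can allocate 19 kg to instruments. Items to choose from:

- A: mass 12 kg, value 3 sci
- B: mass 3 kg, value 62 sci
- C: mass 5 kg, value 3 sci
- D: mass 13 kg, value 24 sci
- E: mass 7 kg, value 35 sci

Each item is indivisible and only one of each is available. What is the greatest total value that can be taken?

Check high-value combinations within 19 kg:
- B+C+E: mass 3+5+7=15, value 62+3+35=100
- B+E: mass 3+7=10, value 62+35=97
- B+D: mass 3+13=16, value 62+24=86
- B+C: mass 3+5=8, value 62+3=65
- A+B: mass 12+3=15, value 3+62=65
Best: 100 sci.

100 sci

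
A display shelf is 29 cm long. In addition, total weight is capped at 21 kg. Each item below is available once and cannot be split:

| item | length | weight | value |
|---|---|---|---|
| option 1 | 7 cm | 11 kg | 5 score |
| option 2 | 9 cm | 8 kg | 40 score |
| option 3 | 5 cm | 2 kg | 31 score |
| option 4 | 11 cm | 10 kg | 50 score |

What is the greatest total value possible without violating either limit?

121 score

Feasible sets respecting both limits:
- option 2+option 3+option 4: length 25, weight 20, value 121
- option 2+option 4: length 20, weight 18, value 90
- option 3+option 4: length 16, weight 12, value 81
Best: 121 score.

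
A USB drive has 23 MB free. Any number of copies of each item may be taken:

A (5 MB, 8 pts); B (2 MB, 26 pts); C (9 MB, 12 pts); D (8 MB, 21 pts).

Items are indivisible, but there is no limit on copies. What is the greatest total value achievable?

Best value-per-unit is B at 26/2, and filling with it alone uses size 11×2=22. No mix of the others beats 11×26 = 286.

286 pts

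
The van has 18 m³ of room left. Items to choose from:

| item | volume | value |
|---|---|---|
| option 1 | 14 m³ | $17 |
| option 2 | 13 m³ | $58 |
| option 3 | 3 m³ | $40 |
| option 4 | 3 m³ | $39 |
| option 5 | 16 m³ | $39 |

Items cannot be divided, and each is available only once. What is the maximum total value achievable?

Check high-value combinations within 18 m³:
- option 2+option 3: volume 13+3=16, value 58+40=98
- option 2+option 4: volume 13+3=16, value 58+39=97
- option 3+option 4: volume 3+3=6, value 40+39=79
Best: $98.

$98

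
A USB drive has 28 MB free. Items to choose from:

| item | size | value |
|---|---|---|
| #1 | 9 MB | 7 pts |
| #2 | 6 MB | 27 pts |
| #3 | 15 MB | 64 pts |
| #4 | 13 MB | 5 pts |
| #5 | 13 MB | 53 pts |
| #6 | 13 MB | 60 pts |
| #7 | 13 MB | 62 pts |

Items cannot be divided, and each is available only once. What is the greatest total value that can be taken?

Check high-value combinations within 28 MB:
- #3+#7: size 15+13=28, value 64+62=126
- #3+#6: size 15+13=28, value 64+60=124
- #6+#7: size 13+13=26, value 60+62=122
- #3+#5: size 15+13=28, value 64+53=117
Best: 126 pts.

126 pts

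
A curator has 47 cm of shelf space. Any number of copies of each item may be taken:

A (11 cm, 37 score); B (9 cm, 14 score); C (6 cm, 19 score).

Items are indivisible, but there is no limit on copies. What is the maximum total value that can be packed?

Best value-per-unit is A at 37/11; filling with it alone gives 4×37 = 148.
Optimal mix: 1×A + 6×C → length 47, value 151.

151 score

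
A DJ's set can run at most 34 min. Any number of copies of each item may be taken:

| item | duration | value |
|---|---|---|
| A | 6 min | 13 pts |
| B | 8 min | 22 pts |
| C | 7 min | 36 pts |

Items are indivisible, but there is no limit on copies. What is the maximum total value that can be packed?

157 pts

Best value-per-unit is C at 36/7; filling with it alone gives 4×36 = 144.
Optimal mix: 1×A + 4×C → duration 34, value 157.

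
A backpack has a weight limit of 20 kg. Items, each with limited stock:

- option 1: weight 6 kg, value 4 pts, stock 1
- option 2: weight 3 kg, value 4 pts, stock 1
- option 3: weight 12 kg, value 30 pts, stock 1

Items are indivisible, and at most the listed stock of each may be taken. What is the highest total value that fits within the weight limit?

Top feasible selections:
- 1×option 2 + 1×option 3: weight 15, value 34
- 1×option 1 + 1×option 3: weight 18, value 34
- 1×option 3: weight 12, value 30
- 1×option 1 + 1×option 2: weight 9, value 8
Best: 34 pts.

34 pts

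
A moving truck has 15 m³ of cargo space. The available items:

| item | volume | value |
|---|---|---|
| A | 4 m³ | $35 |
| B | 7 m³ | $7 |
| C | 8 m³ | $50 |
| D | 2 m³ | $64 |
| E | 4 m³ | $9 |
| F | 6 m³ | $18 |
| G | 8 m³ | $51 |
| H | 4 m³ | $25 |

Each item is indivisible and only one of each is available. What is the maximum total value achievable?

Check high-value combinations within 15 m³:
- A+D+G: volume 4+2+8=14, value 35+64+51=150
- A+C+D: volume 4+8+2=14, value 35+50+64=149
- D+G+H: volume 2+8+4=14, value 64+51+25=140
- C+D+H: volume 8+2+4=14, value 50+64+25=139
Best: $150.

$150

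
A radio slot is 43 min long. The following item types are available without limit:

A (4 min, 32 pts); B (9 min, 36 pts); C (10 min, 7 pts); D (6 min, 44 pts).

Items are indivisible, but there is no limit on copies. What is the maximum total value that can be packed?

Best value-per-unit is A at 32/4; filling with it alone gives 10×32 = 320.
Optimal mix: 9×A + 1×D → duration 42, value 332.

332 pts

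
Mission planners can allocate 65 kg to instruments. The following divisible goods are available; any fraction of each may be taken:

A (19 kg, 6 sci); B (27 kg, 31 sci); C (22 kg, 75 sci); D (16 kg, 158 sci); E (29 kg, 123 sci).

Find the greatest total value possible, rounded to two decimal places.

349.18

Take in order of value per unit:
- D (158/16 per unit): all 16 → value 158, running total 158.00
- E (123/29 per unit): all 29 → value 123, running total 281.00
- C (75/22 per unit): 20 of 22 → value 20×75/22 = 68.1818, running total 349.18
Total 349.18.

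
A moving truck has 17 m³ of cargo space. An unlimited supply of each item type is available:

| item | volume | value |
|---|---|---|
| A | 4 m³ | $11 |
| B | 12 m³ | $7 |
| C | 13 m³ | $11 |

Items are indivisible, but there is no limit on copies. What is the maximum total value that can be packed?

$44

Best value-per-unit is A at 11/4, and filling with it alone uses volume 4×4=16. No mix of the others beats 4×11 = 44.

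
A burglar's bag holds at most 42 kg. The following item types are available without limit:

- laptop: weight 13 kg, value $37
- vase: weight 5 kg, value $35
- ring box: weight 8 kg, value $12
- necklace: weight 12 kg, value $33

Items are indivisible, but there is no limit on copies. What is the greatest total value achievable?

Best value-per-unit is vase at 35/5, and filling with it alone uses weight 8×5=40. No mix of the others beats 8×35 = 280.

$280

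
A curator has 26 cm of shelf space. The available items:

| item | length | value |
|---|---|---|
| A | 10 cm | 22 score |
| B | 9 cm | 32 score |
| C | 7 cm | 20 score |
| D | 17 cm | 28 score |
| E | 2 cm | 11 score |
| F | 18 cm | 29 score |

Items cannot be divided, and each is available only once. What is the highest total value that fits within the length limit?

74 score

Check high-value combinations within 26 cm:
- A+B+C: length 10+9+7=26, value 22+32+20=74
- A+B+E: length 10+9+2=21, value 22+32+11=65
- B+C+E: length 9+7+2=18, value 32+20+11=63
- B+D: length 9+17=26, value 32+28=60
- C+D+E: length 7+17+2=26, value 20+28+11=59
Best: 74 score.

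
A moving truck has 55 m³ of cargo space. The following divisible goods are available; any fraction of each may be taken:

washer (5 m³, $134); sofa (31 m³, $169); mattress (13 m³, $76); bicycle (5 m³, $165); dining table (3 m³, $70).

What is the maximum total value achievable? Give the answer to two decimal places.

Take in order of value per unit:
- bicycle (165/5 per unit): all 5 → value 165, running total 165.00
- washer (134/5 per unit): all 5 → value 134, running total 299.00
- dining table (70/3 per unit): all 3 → value 70, running total 369.00
- mattress (76/13 per unit): all 13 → value 76, running total 445.00
- sofa (169/31 per unit): 29 of 31 → value 29×169/31 = 158.0968, running total 603.10
Total 603.10.

603.10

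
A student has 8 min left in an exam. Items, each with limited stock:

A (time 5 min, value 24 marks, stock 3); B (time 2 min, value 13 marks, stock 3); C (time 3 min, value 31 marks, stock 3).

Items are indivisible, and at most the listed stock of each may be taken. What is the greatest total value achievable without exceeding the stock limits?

Best selections within time 8 and stock limits:
- 1×B + 2×C: time 8, value 75
- 2×C: time 6, value 62
Best: 75 marks.

75 marks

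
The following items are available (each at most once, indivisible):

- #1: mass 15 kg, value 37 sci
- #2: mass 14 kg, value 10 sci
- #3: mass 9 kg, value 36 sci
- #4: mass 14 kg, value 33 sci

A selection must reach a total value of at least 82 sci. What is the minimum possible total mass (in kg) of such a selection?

38

Subsets with value ≥ 82, sorted by total mass:
- #1+#3+#4: mass 38, value 106
- #1+#2+#3: mass 38, value 83
- #1+#2+#3+#4: mass 52, value 116
Minimum mass: 38 kg.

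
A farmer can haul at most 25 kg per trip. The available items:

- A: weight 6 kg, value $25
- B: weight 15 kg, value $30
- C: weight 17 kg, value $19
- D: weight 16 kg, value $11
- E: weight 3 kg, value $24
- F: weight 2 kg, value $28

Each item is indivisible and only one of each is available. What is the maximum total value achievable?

Check high-value combinations within 25 kg:
- A+B+F: weight 6+15+2=23, value 25+30+28=83
- B+E+F: weight 15+3+2=20, value 30+24+28=82
- A+B+E: weight 6+15+3=24, value 25+30+24=79
- A+E+F: weight 6+3+2=11, value 25+24+28=77
Best: $83.

$83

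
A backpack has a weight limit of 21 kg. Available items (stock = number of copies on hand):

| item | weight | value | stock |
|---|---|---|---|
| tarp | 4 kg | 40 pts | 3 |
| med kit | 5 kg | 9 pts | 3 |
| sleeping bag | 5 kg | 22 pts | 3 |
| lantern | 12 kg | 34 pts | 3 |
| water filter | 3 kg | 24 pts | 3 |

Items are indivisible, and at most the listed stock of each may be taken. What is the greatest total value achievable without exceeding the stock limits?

192 pts

Best selections within weight 21 and stock limits:
- 3×tarp + 3×water filter: weight 21, value 192
- 3×tarp + 2×water filter: weight 18, value 168
- 3×tarp + 1×sleeping bag + 1×water filter: weight 20, value 166
Best: 192 pts.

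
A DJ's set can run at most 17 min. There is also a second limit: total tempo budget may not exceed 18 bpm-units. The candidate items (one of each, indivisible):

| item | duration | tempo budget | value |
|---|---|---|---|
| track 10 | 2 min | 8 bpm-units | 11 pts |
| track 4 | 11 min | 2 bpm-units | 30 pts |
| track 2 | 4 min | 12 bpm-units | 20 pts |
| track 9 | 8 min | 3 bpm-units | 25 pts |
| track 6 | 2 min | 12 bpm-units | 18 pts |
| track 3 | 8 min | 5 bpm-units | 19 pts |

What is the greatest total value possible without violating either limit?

Feasible sets respecting both limits:
- track 4+track 2: duration 15, tempo budget 14, value 50
- track 4+track 6: duration 13, tempo budget 14, value 48
- track 2+track 9: duration 12, tempo budget 15, value 45
Best: 50 pts.

50 pts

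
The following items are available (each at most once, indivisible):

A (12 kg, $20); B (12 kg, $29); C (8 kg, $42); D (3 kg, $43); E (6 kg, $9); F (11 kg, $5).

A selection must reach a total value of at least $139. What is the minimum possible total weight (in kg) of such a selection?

41

Subsets with value ≥ 139, sorted by total weight:
- A+B+C+D+E: weight 41, value 143
- A+B+C+D+F: weight 46, value 139
Minimum weight: 41 kg.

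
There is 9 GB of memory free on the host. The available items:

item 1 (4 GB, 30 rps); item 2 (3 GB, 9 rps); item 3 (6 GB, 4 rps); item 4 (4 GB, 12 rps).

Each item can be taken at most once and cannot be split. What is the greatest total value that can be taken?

Check high-value combinations within 9 GB:
- item 1+item 4: memory 4+4=8, value 30+12=42
- item 1+item 2: memory 4+3=7, value 30+9=39
- item 1: memory 4, value 30
- item 2+item 4: memory 3+4=7, value 9+12=21
- item 2+item 3: memory 3+6=9, value 9+4=13
Best: 42 rps.

42 rps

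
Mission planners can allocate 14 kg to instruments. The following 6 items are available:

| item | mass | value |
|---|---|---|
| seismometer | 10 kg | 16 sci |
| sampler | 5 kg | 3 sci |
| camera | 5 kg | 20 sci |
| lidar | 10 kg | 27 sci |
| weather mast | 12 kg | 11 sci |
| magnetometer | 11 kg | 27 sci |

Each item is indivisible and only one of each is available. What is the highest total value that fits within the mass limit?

Check high-value combinations within 14 kg:
- lidar: mass 10, value 27
- magnetometer: mass 11, value 27
- sampler+camera: mass 5+5=10, value 3+20=23
- camera: mass 5, value 20
Best: 27 sci.

27 sci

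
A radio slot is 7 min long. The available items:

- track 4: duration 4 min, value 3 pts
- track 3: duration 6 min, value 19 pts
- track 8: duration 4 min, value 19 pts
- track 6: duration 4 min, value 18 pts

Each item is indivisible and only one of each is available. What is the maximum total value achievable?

Check high-value combinations within 7 min:
- track 8: duration 4, value 19
- track 3: duration 6, value 19
- track 6: duration 4, value 18
Best: 19 pts.

19 pts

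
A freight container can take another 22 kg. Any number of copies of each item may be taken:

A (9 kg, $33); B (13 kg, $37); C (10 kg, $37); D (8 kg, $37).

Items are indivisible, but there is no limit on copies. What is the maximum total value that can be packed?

$74

Best value-per-unit is D at 37/8; filling with it alone gives 2×37 = 74.
Optimal mix: 1×B + 1×D → weight 21, value 74.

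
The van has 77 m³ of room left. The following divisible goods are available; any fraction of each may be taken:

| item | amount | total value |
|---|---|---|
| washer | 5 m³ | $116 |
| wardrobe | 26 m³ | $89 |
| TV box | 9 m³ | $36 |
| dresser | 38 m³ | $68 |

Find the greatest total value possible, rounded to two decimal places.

307.21

Take in order of value per unit:
- washer (116/5 per unit): all 5 → value 116, running total 116.00
- TV box (36/9 per unit): all 9 → value 36, running total 152.00
- wardrobe (89/26 per unit): all 26 → value 89, running total 241.00
- dresser (68/38 per unit): 37 of 38 → value 37×68/38 = 66.2105, running total 307.21
Total 307.21.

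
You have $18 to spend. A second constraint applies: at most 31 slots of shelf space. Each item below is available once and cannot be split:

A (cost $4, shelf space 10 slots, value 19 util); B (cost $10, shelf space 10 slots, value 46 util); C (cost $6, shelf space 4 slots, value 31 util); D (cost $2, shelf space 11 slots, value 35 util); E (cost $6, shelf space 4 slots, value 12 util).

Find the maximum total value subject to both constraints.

112 util

Feasible sets respecting both limits:
- B+C+D: cost 18, shelf space 25, value 112
- A+B+D: cost 16, shelf space 31, value 100
- A+C+D+E: cost 18, shelf space 29, value 97
Best: 112 util.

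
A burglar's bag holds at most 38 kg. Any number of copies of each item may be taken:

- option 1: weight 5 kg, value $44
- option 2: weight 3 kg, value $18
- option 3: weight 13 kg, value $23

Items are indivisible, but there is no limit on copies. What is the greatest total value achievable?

$326

Best value-per-unit is option 1 at 44/5; filling with it alone gives 7×44 = 308.
Optimal mix: 7×option 1 + 1×option 2 → weight 38, value 326.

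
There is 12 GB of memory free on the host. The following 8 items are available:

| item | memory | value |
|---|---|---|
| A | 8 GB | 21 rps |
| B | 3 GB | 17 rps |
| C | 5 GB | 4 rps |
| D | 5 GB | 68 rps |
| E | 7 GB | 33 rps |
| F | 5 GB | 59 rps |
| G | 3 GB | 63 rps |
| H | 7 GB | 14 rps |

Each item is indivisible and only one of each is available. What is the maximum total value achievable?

Check high-value combinations within 12 GB:
- B+D+G: memory 3+5+3=11, value 17+68+63=148
- B+F+G: memory 3+5+3=11, value 17+59+63=139
- D+G: memory 5+3=8, value 68+63=131
- D+F: memory 5+5=10, value 68+59=127
Best: 148 rps.

148 rps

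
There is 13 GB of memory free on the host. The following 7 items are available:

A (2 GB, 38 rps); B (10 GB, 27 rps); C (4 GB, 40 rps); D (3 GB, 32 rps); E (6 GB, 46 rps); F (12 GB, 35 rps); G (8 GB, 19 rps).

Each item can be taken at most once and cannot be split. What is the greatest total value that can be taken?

This is a 0/1 knapsack; check combinations near the capacity.
- A+C+E: memory 2+4+6=12, value 38+40+46=124
- C+D+E: memory 4+3+6=13, value 40+32+46=118
- A+D+E: memory 2+3+6=11, value 38+32+46=116
Best: 124 rps.

124 rps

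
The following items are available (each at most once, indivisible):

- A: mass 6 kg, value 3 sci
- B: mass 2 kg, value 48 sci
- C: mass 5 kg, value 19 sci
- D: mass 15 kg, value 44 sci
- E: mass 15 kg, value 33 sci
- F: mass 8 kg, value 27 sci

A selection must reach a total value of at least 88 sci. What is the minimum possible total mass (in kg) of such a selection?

Subsets with value ≥ 88, sorted by total mass:
- B+C+F: mass 15, value 94
- B+D: mass 17, value 92
- A+B+C+F: mass 21, value 97
Minimum mass: 15 kg.

15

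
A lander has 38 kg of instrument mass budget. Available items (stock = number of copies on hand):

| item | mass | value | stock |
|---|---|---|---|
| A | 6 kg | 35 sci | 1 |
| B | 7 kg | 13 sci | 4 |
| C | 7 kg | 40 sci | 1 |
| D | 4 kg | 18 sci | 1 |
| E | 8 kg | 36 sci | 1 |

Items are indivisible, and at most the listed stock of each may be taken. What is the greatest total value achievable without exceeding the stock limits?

142 sci

Best selections within mass 38 and stock limits:
- 1×A + 1×B + 1×C + 1×D + 1×E: mass 32, value 142
- 1×A + 2×B + 1×C + 1×E: mass 35, value 137
- 1×A + 3×B + 1×C + 1×D: mass 38, value 132
- 1×A + 1×C + 1×D + 1×E: mass 25, value 129
Best: 142 sci.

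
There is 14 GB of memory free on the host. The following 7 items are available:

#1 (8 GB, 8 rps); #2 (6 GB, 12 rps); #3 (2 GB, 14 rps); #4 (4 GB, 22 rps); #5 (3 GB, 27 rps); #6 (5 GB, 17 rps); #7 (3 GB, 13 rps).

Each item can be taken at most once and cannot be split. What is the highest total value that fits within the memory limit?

This is a 0/1 knapsack; check combinations near the capacity.
- #3+#4+#5+#6: memory 2+4+3+5=14, value 14+22+27+17=80
- #3+#4+#5+#7: memory 2+4+3+3=12, value 14+22+27+13=76
- #3+#5+#6+#7: memory 2+3+5+3=13, value 14+27+17+13=71
- #4+#5+#6: memory 4+3+5=12, value 22+27+17=66
- #2+#3+#5+#7: memory 6+2+3+3=14, value 12+14+27+13=66
Best: 80 rps.

80 rps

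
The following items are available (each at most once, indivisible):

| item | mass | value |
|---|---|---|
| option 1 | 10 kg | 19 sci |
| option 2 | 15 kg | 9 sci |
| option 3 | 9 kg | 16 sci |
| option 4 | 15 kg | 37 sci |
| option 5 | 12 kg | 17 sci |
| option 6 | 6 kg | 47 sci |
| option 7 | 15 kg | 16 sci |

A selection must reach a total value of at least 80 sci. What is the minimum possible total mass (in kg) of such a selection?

Subsets with value ≥ 80, sorted by total mass:
- option 4+option 6: mass 21, value 84
- option 1+option 3+option 6: mass 25, value 82
- option 3+option 5+option 6: mass 27, value 80
- option 1+option 5+option 6: mass 28, value 83
Minimum mass: 21 kg.

21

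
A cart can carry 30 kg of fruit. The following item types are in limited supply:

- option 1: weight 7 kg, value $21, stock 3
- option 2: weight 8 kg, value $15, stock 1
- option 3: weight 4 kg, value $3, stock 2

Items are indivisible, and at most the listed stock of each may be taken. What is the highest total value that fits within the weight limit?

$78

Best selections within weight 30 and stock limits:
- 3×option 1 + 1×option 2: weight 29, value 78
- 3×option 1 + 2×option 3: weight 29, value 69
Best: $78.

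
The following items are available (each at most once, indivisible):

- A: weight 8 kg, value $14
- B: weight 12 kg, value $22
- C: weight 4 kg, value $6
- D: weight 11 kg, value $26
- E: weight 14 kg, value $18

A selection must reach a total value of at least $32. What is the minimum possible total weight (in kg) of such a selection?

15

Subsets with value ≥ 32, sorted by total weight:
- C+D: weight 15, value 32
- A+D: weight 19, value 40
- A+B: weight 20, value 36
Minimum weight: 15 kg.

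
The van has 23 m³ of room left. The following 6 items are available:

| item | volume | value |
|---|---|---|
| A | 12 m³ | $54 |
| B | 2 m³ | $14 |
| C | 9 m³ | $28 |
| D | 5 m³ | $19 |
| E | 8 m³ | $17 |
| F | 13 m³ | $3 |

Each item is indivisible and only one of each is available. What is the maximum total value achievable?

Check high-value combinations within 23 m³:
- A+B+C: volume 12+2+9=23, value 54+14+28=96
- A+B+D: volume 12+2+5=19, value 54+14+19=87
- A+B+E: volume 12+2+8=22, value 54+14+17=85
Best: $96.

$96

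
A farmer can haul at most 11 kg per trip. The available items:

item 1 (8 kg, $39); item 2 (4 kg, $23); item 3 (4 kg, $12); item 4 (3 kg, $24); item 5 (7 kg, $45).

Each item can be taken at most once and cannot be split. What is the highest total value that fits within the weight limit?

Check high-value combinations within 11 kg:
- item 4+item 5: weight 3+7=10, value 24+45=69
- item 2+item 5: weight 4+7=11, value 23+45=68
- item 1+item 4: weight 8+3=11, value 39+24=63
- item 2+item 3+item 4: weight 4+4+3=11, value 23+12+24=59
Best: $69.

$69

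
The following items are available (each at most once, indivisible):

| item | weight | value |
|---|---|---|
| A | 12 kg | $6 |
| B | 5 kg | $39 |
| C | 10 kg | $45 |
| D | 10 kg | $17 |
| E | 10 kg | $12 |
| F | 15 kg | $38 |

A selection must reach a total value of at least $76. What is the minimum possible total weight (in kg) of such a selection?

15

Subsets with value ≥ 76, sorted by total weight:
- B+C: weight 15, value 84
- B+F: weight 20, value 77
Minimum weight: 15 kg.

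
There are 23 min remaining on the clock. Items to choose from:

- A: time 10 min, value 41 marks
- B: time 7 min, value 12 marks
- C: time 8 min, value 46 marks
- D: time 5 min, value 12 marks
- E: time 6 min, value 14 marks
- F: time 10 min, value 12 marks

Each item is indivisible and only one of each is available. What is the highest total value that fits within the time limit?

99 marks

Check high-value combinations within 23 min:
- A+C+D: time 10+8+5=23, value 41+46+12=99
- A+C: time 10+8=18, value 41+46=87
- C+D+E: time 8+5+6=19, value 46+12+14=72
- B+C+E: time 7+8+6=21, value 12+46+14=72
- B+C+D: time 7+8+5=20, value 12+46+12=70
Best: 99 marks.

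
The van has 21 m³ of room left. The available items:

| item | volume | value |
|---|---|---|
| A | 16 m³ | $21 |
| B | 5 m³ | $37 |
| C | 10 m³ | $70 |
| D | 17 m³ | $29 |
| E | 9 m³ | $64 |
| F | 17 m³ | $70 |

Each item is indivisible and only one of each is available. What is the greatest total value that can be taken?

$134

Check high-value combinations within 21 m³:
- C+E: volume 10+9=19, value 70+64=134
- B+C: volume 5+10=15, value 37+70=107
- B+E: volume 5+9=14, value 37+64=101
- C: volume 10, value 70
Best: $134.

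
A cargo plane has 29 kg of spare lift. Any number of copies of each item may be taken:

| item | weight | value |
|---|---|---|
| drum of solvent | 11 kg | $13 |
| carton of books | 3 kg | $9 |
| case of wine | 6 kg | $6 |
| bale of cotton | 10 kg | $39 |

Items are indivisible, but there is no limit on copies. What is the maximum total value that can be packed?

$105

Best value-per-unit is bale of cotton at 39/10; filling with it alone gives 2×39 = 78.
Optimal mix: 3×carton of books + 2×bale of cotton → weight 29, value 105.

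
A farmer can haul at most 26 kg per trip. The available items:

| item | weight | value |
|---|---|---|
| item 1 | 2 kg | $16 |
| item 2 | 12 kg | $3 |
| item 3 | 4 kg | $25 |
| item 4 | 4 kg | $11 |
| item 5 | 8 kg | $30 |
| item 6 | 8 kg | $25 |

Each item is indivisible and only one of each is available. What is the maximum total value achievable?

Check high-value combinations within 26 kg:
- item 1+item 3+item 4+item 5+item 6: weight 2+4+4+8+8=26, value 16+25+11+30+25=107
- item 1+item 3+item 5+item 6: weight 2+4+8+8=22, value 16+25+30+25=96
- item 3+item 4+item 5+item 6: weight 4+4+8+8=24, value 25+11+30+25=91
- item 1+item 3+item 4+item 5: weight 2+4+4+8=18, value 16+25+11+30=82
Best: $107.

$107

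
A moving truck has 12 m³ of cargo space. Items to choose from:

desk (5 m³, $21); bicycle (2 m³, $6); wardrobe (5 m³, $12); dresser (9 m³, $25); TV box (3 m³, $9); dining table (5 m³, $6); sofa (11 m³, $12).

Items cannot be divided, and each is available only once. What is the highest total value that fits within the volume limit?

Check high-value combinations within 12 m³:
- desk+bicycle+wardrobe: volume 5+2+5=12, value 21+6+12=39
- desk+bicycle+TV box: volume 5+2+3=10, value 21+6+9=36
- dresser+TV box: volume 9+3=12, value 25+9=34
- desk+wardrobe: volume 5+5=10, value 21+12=33
- desk+bicycle+dining table: volume 5+2+5=12, value 21+6+6=33
Best: $39.

$39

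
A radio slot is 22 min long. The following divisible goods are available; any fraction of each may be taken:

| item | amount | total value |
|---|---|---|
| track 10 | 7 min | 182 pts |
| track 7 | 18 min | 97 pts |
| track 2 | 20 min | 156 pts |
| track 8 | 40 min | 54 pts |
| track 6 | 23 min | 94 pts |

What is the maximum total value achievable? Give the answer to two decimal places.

Take in order of value per unit:
- track 10 (182/7 per unit): all 7 → value 182, running total 182.00
- track 2 (156/20 per unit): 15 of 20 → value 15×156/20 = 117.0000, running total 299.00
Total 299.00.

299.00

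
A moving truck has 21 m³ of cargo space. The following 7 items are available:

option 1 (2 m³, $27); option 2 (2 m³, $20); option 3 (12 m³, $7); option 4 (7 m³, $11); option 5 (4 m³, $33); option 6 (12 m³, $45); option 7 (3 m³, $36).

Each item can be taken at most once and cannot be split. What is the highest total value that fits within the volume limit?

Check high-value combinations within 21 m³:
- option 1+option 5+option 6+option 7: volume 2+4+12+3=21, value 27+33+45+36=141
- option 2+option 5+option 6+option 7: volume 2+4+12+3=21, value 20+33+45+36=134
- option 1+option 2+option 6+option 7: volume 2+2+12+3=19, value 27+20+45+36=128
- option 1+option 2+option 4+option 5+option 7: volume 2+2+7+4+3=18, value 27+20+11+33+36=127
- option 1+option 2+option 5+option 6: volume 2+2+4+12=20, value 27+20+33+45=125
Best: $141.

$141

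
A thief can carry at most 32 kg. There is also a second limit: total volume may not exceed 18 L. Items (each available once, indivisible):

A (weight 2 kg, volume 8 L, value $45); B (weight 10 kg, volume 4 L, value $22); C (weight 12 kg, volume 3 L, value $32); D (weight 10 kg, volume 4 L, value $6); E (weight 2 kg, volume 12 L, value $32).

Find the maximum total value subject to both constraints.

Feasible sets respecting both limits:
- A+B+C: weight 24, volume 15, value 99
- A+C+D: weight 24, volume 15, value 83
- A+C: weight 14, volume 11, value 77
Best: $99.

$99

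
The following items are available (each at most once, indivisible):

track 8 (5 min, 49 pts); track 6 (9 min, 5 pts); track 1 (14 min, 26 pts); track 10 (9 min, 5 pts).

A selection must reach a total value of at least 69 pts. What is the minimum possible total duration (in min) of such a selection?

19

Subsets with value ≥ 69, sorted by total duration:
- track 8+track 1: duration 19, value 75
- track 8+track 6+track 1: duration 28, value 80
- track 8+track 1+track 10: duration 28, value 80
- track 8+track 6+track 1+track 10: duration 37, value 85
Minimum duration: 19 min.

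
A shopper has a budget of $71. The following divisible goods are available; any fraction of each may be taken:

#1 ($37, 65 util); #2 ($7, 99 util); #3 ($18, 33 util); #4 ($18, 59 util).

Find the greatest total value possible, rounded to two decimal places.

240.19

Take in order of value per unit:
- #2 (99/7 per unit): all 7 → value 99, running total 99.00
- #4 (59/18 per unit): all 18 → value 59, running total 158.00
- #3 (33/18 per unit): all 18 → value 33, running total 191.00
- #1 (65/37 per unit): 28 of 37 → value 28×65/37 = 49.1892, running total 240.19
Total 240.19.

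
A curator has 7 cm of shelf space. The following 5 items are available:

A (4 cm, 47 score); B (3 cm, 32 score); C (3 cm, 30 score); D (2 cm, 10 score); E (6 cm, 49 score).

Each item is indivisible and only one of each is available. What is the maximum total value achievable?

Check high-value combinations within 7 cm:
- A+B: length 4+3=7, value 47+32=79
- A+C: length 4+3=7, value 47+30=77
- B+C: length 3+3=6, value 32+30=62
- A+D: length 4+2=6, value 47+10=57
Best: 79 score.

79 score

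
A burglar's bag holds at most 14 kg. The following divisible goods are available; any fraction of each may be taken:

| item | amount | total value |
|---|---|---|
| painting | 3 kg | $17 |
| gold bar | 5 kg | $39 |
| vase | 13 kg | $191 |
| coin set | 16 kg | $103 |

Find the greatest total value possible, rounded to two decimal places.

198.80

Take in order of value per unit:
- vase (191/13 per unit): all 13 → value 191, running total 191.00
- gold bar (39/5 per unit): 1 of 5 → value 1×39/5 = 7.8000, running total 198.80
Total 198.80.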